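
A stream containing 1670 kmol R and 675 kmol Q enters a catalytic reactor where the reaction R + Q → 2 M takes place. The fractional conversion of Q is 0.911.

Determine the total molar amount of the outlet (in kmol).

Q reacted = 0.911 × 675 = 614.9 kmol; ν_Q = −1, so ξ = 614.9/1 = 614.9 kmol.
Outlet amounts (n = n₀ + ν ξ):
  R: 1670 − 1(614.9) = 1055
  Q: 675 − 1(614.9) = 60.07
  M: 0 + 2(614.9) = 1230
Total out = 1055 + 60.07 + 1230 = 2345 kmol.

2340 kmol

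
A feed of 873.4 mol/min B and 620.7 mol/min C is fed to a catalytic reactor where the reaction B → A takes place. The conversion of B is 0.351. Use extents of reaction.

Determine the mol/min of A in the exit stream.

307 mol/min

B reacted = 0.351 × 873.4 = 306.6 mol/min; ν_B = −1, so ξ = 306.6/1 = 306.6 mol/min.
Outlet amounts (n = n₀ + ν ξ):
  B: 873.4 − 1(306.6) = 566.8
  A: 0 + 1(306.6) = 306.6
  C: 620.7 (inert)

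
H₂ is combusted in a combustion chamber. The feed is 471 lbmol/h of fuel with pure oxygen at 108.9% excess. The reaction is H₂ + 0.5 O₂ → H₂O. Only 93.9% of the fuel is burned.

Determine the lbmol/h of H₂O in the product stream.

442 lbmol/h

Stoichiometric O₂ = 0.5 × 471 = 235.5 lbmol/h; O₂ fed = 235.5 × 2.089 = 492 lbmol/h.
Fuel reacted = 0.939 × 471 → ξ = 442.3 lbmol/h.
Outlet (n = n₀ + ν ξ):
  H₂: 471 − 1(442.3) = 28.73
  O₂: 492 − 0.5(442.3) = 270.8
  H₂O: 0 + 1(442.3) = 442.3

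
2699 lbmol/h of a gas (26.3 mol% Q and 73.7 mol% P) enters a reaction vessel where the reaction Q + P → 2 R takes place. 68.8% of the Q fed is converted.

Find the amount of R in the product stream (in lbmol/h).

Q reacted = 0.688 × 709.8 = 488.4 lbmol/h; ν_Q = −1, so ξ = 488.4/1 = 488.4 lbmol/h.
Outlet amounts (n = n₀ + ν ξ):
  Q: 709.8 − 1(488.4) = 221.5
  P: 1989 − 1(488.4) = 1501
  R: 0 + 2(488.4) = 976.7

977 lbmol/h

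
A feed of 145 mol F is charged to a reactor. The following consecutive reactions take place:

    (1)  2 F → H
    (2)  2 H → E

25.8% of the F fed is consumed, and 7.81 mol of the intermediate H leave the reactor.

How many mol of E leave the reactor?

Conversion of F: F consumed = 2ξ₁ = 0.258 × 145 → ξ₁ = 18.71 mol.
H balance: n_H = 0 + 1ξ₁ − 2ξ₂ = 7.81 → ξ₂ = (1·18.71 − 7.81)/2 = 5.448 mol.
Outlet amounts (n = n₀ + Σ ν·ξ):
  F: 145 − 2(18.71) = 107.6
  H: 0 + 1(18.71) − 2(5.448) = 7.81
  E: 0 + 1(5.448) = 5.448

5.45 mol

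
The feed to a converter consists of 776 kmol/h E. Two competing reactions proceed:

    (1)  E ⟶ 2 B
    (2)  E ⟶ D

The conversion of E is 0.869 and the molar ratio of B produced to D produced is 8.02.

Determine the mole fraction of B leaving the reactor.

Conversion of E: E consumed = 0.869 × 776 = 674.3 kmol/h = 1ξ₁ + 1ξ₂.
Selectivity: 2ξ₁ / (1ξ₂) = 8.02 → ξ₁ = 4.01 ξ₂.
Substitute: (1·4.01 + 1) ξ₂ = 674.3 → ξ₂ = 134.6 kmol/h, ξ₁ = 539.7 kmol/h.
Outlet amounts (n = n₀ + Σ ν·ξ):
  E: 776 − 1(539.7) − 1(134.6) = 101.7
  B: 0 + 2(539.7) = 1079
  D: 0 + 1(134.6) = 134.6
Total out = 1316 kmol/h; y_B = 1079 / 1316 = 0.8204.

0.82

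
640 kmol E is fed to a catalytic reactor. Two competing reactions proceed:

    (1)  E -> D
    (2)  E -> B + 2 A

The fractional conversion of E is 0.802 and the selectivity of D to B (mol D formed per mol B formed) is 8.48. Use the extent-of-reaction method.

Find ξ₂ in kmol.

Conversion of E: E consumed = 0.802 × 640 = 513.3 kmol = 1ξ₁ + 1ξ₂.
Selectivity: 1ξ₁ / (1ξ₂) = 8.48 → ξ₁ = 8.48 ξ₂.
Substitute: (1·8.48 + 1) ξ₂ = 513.3 → ξ₂ = 54.14 kmol, ξ₁ = 459.1 kmol.
Outlet amounts (n = n₀ + Σ ν·ξ):
  E: 640 − 1(459.1) − 1(54.14) = 126.7
  D: 0 + 1(459.1) = 459.1
  B: 0 + 1(54.14) = 54.14
  A: 0 + 2(54.14) = 108.3

ξ₂ = 54.1 kmol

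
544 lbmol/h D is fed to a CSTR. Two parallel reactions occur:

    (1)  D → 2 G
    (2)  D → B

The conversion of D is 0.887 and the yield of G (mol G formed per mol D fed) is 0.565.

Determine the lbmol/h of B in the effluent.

329 lbmol/h

Yield of G: 2ξ₁ / 544 = 0.565 → ξ₁ = 153.7 lbmol/h.
Conversion of D: 1ξ₁ + 1ξ₂ = 0.887 × 544 = 482.5 → ξ₂ = 328.8 lbmol/h.
Outlet amounts (n = n₀ + Σ ν·ξ):
  D: 544 − 1(153.7) − 1(328.8) = 61.47
  G: 0 + 2(153.7) = 307.4
  B: 0 + 1(328.8) = 328.8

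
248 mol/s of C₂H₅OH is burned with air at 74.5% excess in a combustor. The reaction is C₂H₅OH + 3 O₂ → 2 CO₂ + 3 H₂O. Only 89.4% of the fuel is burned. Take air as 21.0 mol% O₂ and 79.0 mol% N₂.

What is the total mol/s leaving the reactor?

Stoichiometric O₂ = 3 × 248 = 744 mol/s; O₂ fed = 744 × 1.745 = 1298 mol/s.
N₂ fed = 1298 × 79/21 = 4884 mol/s.
Fuel reacted = 0.894 × 248 → ξ = 221.7 mol/s.
Outlet (n = n₀ + ν ξ):
  C₂H₅OH: 248 − 1(221.7) = 26.29
  O₂: 1298 − 3(221.7) = 633.1
  N₂: 4884 (inert)
  CO₂: 0 + 2(221.7) = 443.4
  H₂O: 0 + 3(221.7) = 665.1
Total out = 26.29 + 633.1 + 4884 + 443.4 + 665.1 = 6652 mol/s.

6650 mol/s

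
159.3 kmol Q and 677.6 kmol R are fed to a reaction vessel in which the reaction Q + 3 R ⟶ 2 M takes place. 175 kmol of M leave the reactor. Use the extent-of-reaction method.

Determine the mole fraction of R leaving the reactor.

0.627

For M: n = n₀ + 2ξ → 175 = 0 + 2ξ, giving ξ = 87.5 kmol.
Outlet amounts (n = n₀ + ν ξ):
  Q: 159.3 − 1(87.5) = 71.8
  R: 677.6 − 3(87.5) = 415.1
  M: 0 + 2(87.5) = 175
Total out = 661.9 kmol; y_R = 415.1 / 661.9 = 0.6271.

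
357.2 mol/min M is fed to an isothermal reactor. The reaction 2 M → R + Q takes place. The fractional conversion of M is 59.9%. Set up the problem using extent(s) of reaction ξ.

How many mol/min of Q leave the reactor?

107 mol/min

M reacted = 0.599 × 357.2 = 214 mol/min; ν_M = −2, so ξ = 214/2 = 107 mol/min.
Outlet amounts (n = n₀ + ν ξ):
  M: 357.2 − 2(107) = 143.2
  R: 0 + 1(107) = 107
  Q: 0 + 1(107) = 107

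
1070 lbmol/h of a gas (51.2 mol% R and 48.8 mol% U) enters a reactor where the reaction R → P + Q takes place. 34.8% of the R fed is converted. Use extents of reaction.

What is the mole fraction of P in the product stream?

R reacted = 0.348 × 547.8 = 190.6 lbmol/h; ν_R = −1, so ξ = 190.6/1 = 190.6 lbmol/h.
Outlet amounts (n = n₀ + ν ξ):
  R: 547.8 − 1(190.6) = 357.2
  P: 0 + 1(190.6) = 190.6
  Q: 0 + 1(190.6) = 190.6
  U: 522.2 (inert)
Total out = 1261 lbmol/h; y_P = 190.6 / 1261 = 0.1512.

0.151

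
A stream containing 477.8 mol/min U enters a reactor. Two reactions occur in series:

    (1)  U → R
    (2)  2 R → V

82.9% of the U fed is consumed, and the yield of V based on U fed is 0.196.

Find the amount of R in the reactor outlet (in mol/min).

209 mol/min

Conversion of U: U consumed = 1ξ₁ = 0.829 × 477.8 → ξ₁ = 396.1 mol/min.
Yield of V: 1ξ₂ / 477.8 = 0.196 → ξ₂ = 93.65 mol/min.
Outlet amounts (n = n₀ + Σ ν·ξ):
  U: 477.8 − 1(396.1) = 81.7
  R: 0 + 1(396.1) − 2(93.65) = 208.8
  V: 0 + 1(93.65) = 93.65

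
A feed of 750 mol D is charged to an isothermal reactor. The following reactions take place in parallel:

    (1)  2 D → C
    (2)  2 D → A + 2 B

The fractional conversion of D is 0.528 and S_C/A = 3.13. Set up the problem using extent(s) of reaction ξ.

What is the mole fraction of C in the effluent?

Conversion of D: D consumed = 0.528 × 750 = 396 mol = 2ξ₁ + 2ξ₂.
Selectivity: 1ξ₁ / (1ξ₂) = 3.13 → ξ₁ = 3.13 ξ₂.
Substitute: (2·3.13 + 2) ξ₂ = 396 → ξ₂ = 47.94 mol, ξ₁ = 150.1 mol.
Outlet amounts (n = n₀ + Σ ν·ξ):
  D: 750 − 2(150.1) − 2(47.94) = 354
  C: 0 + 1(150.1) = 150.1
  A: 0 + 1(47.94) = 47.94
  B: 0 + 2(47.94) = 95.88
Total out = 647.9 mol; y_C = 150.1 / 647.9 = 0.2316.

0.232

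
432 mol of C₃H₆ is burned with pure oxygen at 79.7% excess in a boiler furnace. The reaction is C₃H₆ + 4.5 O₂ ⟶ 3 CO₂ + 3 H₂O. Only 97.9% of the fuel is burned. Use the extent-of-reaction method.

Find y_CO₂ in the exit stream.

Stoichiometric O₂ = 4.5 × 432 = 1944 mol; O₂ fed = 1944 × 1.797 = 3493 mol.
Fuel reacted = 0.979 × 432 → ξ = 422.9 mol.
Outlet (n = n₀ + ν ξ):
  C₃H₆: 432 − 1(422.9) = 9.072
  O₂: 3493 − 4.5(422.9) = 1590
  CO₂: 0 + 3(422.9) = 1269
  H₂O: 0 + 3(422.9) = 1269
Total out = 4137 mol; y_CO₂ = 1269 / 4137 = 0.3067.

0.307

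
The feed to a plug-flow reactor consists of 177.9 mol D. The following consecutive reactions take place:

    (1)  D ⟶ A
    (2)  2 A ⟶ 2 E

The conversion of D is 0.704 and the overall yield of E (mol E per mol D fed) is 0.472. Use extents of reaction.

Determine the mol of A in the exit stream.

41.3 mol

Conversion of D: D consumed = 1ξ₁ = 0.704 × 177.9 → ξ₁ = 125.2 mol.
Yield of E: 2ξ₂ / 177.9 = 0.472 → ξ₂ = 41.98 mol.
Outlet amounts (n = n₀ + Σ ν·ξ):
  D: 177.9 − 1(125.2) = 52.66
  A: 0 + 1(125.2) − 2(41.98) = 41.27
  E: 0 + 2(41.98) = 83.97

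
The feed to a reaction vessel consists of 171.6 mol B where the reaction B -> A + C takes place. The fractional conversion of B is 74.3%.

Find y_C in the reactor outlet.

0.426

B reacted = 0.743 × 171.6 = 127.5 mol; ν_B = −1, so ξ = 127.5/1 = 127.5 mol.
Outlet amounts (n = n₀ + ν ξ):
  B: 171.6 − 1(127.5) = 44.1
  A: 0 + 1(127.5) = 127.5
  C: 0 + 1(127.5) = 127.5
Total out = 299.1 mol; y_C = 127.5 / 299.1 = 0.4263.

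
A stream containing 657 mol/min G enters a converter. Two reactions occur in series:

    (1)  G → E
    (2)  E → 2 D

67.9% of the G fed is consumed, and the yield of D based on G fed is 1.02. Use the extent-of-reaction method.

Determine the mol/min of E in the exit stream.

Conversion of G: G consumed = 1ξ₁ = 0.679 × 657 → ξ₁ = 446.1 mol/min.
Yield of D: 2ξ₂ / 657 = 1.02 → ξ₂ = 335.1 mol/min.
Outlet amounts (n = n₀ + Σ ν·ξ):
  G: 657 − 1(446.1) = 210.9
  E: 0 + 1(446.1) − 1(335.1) = 111
  D: 0 + 2(335.1) = 670.1

111 mol/min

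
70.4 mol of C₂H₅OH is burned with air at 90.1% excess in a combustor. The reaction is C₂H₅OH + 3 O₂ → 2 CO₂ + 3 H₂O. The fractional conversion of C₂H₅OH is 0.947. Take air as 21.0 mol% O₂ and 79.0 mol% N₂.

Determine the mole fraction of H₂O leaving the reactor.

Stoichiometric O₂ = 3 × 70.4 = 211.2 mol; O₂ fed = 211.2 × 1.901 = 401.5 mol.
N₂ fed = 401.5 × 79/21 = 1510 mol.
Fuel reacted = 0.947 × 70.4 → ξ = 66.67 mol.
Outlet (n = n₀ + ν ξ):
  C₂H₅OH: 70.4 − 1(66.67) = 3.731
  O₂: 401.5 − 3(66.67) = 201.5
  N₂: 1510 (inert)
  CO₂: 0 + 2(66.67) = 133.3
  H₂O: 0 + 3(66.67) = 200
Total out = 2049 mol; y_H₂O = 200 / 2049 = 0.09761.

0.0976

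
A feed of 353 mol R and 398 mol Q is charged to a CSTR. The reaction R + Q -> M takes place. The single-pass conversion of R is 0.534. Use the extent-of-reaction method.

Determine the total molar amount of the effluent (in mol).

R reacted = 0.534 × 353 = 188.5 mol; ν_R = −1, so ξ = 188.5/1 = 188.5 mol.
Outlet amounts (n = n₀ + ν ξ):
  R: 353 − 1(188.5) = 164.5
  Q: 398 − 1(188.5) = 209.5
  M: 0 + 1(188.5) = 188.5
Total out = 164.5 + 209.5 + 188.5 = 562.5 mol.

562 mol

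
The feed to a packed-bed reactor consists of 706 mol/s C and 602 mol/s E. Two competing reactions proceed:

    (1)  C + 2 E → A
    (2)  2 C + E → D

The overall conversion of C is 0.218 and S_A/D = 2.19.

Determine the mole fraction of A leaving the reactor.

Conversion of C: C consumed = 0.218 × 706 = 153.9 mol/s = 1ξ₁ + 2ξ₂.
Selectivity: 1ξ₁ / (1ξ₂) = 2.19 → ξ₁ = 2.19 ξ₂.
Substitute: (1·2.19 + 2) ξ₂ = 153.9 → ξ₂ = 36.73 mol/s, ξ₁ = 80.44 mol/s.
Outlet amounts (n = n₀ + Σ ν·ξ):
  C: 706 − 1(80.44) − 2(36.73) = 552.1
  E: 602 − 2(80.44) − 1(36.73) = 404.4
  A: 0 + 1(80.44) = 80.44
  D: 0 + 1(36.73) = 36.73
Total out = 1074 mol/s; y_A = 80.44 / 1074 = 0.07493.

0.0749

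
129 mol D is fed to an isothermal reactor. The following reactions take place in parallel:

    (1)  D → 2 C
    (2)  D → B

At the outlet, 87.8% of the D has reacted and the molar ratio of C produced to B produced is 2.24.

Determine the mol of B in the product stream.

53.4 mol

Conversion of D: D consumed = 0.878 × 129 = 113.3 mol = 1ξ₁ + 1ξ₂.
Selectivity: 2ξ₁ / (1ξ₂) = 2.24 → ξ₁ = 1.12 ξ₂.
Substitute: (1·1.12 + 1) ξ₂ = 113.3 → ξ₂ = 53.43 mol, ξ₁ = 59.84 mol.
Outlet amounts (n = n₀ + Σ ν·ξ):
  D: 129 − 1(59.84) − 1(53.43) = 15.74
  C: 0 + 2(59.84) = 119.7
  B: 0 + 1(53.43) = 53.43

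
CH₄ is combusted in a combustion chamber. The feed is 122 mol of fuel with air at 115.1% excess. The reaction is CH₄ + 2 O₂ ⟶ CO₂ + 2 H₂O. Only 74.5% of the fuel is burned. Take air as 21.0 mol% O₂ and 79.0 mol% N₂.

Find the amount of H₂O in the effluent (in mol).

182 mol

Stoichiometric O₂ = 2 × 122 = 244 mol; O₂ fed = 244 × 2.151 = 524.8 mol.
N₂ fed = 524.8 × 79/21 = 1974 mol.
Fuel reacted = 0.745 × 122 → ξ = 90.89 mol.
Outlet (n = n₀ + ν ξ):
  CH₄: 122 − 1(90.89) = 31.11
  O₂: 524.8 − 2(90.89) = 343.1
  N₂: 1974 (inert)
  CO₂: 0 + 1(90.89) = 90.89
  H₂O: 0 + 2(90.89) = 181.8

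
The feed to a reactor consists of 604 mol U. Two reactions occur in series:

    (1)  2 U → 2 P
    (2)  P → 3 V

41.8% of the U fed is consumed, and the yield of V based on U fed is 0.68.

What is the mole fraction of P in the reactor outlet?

Conversion of U: U consumed = 2ξ₁ = 0.418 × 604 → ξ₁ = 126.2 mol.
Yield of V: 3ξ₂ / 604 = 0.68 → ξ₂ = 136.9 mol.
Outlet amounts (n = n₀ + Σ ν·ξ):
  U: 604 − 2(126.2) = 351.5
  P: 0 + 2(126.2) − 1(136.9) = 115.6
  V: 0 + 3(136.9) = 410.7
Total out = 877.8 mol; y_P = 115.6 / 877.8 = 0.1317.

0.132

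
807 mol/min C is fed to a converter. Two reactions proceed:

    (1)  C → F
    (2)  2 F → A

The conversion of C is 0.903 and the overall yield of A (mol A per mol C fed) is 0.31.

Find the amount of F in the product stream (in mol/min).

228 mol/min

Conversion of C: C consumed = 1ξ₁ = 0.903 × 807 → ξ₁ = 728.7 mol/min.
Yield of A: 1ξ₂ / 807 = 0.31 → ξ₂ = 250.2 mol/min.
Outlet amounts (n = n₀ + Σ ν·ξ):
  C: 807 − 1(728.7) = 78.28
  F: 0 + 1(728.7) − 2(250.2) = 228.4
  A: 0 + 1(250.2) = 250.2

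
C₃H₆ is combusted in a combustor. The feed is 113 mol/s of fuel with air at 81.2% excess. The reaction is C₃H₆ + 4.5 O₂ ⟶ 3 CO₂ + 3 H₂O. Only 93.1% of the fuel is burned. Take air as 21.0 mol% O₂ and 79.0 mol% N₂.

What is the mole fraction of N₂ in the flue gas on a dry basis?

0.818

Stoichiometric O₂ = 4.5 × 113 = 508.5 mol/s; O₂ fed = 508.5 × 1.812 = 921.4 mol/s.
N₂ fed = 921.4 × 79/21 = 3466 mol/s.
Fuel reacted = 0.931 × 113 → ξ = 105.2 mol/s.
Outlet (n = n₀ + ν ξ):
  C₃H₆: 113 − 1(105.2) = 7.797
  O₂: 921.4 − 4.5(105.2) = 448
  N₂: 3466 (inert)
  CO₂: 0 + 3(105.2) = 315.6
  H₂O: 0 + 3(105.2) = 315.6
Dry total = 4238 mol/s; y_N₂ (dry) = 3466 / 4238 = 0.818.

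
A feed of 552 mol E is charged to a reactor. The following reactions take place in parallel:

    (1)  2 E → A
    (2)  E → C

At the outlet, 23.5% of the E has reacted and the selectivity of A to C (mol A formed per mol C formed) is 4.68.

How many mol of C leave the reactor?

Conversion of E: E consumed = 0.235 × 552 = 129.7 mol = 2ξ₁ + 1ξ₂.
Selectivity: 1ξ₁ / (1ξ₂) = 4.68 → ξ₁ = 4.68 ξ₂.
Substitute: (2·4.68 + 1) ξ₂ = 129.7 → ξ₂ = 12.52 mol, ξ₁ = 58.6 mol.
Outlet amounts (n = n₀ + Σ ν·ξ):
  E: 552 − 2(58.6) − 1(12.52) = 422.3
  A: 0 + 1(58.6) = 58.6
  C: 0 + 1(12.52) = 12.52

12.5 mol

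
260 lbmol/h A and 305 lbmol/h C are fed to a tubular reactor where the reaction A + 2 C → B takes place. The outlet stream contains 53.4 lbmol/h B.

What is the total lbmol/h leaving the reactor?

458 lbmol/h

For B: n = n₀ + 1ξ → 53.4 = 0 + 1ξ, giving ξ = 53.4 lbmol/h.
Outlet amounts (n = n₀ + ν ξ):
  A: 260 − 1(53.4) = 206.6
  C: 305 − 2(53.4) = 198.2
  B: 0 + 1(53.4) = 53.4
Total out = 206.6 + 198.2 + 53.4 = 458.2 lbmol/h.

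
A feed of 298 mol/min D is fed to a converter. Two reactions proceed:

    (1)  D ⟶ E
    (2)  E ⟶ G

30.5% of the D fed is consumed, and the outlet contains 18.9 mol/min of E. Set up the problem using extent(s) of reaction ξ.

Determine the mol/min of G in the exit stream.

72 mol/min

Conversion of D: D consumed = 1ξ₁ = 0.305 × 298 → ξ₁ = 90.89 mol/min.
E balance: n_E = 0 + 1ξ₁ − 1ξ₂ = 18.9 → ξ₂ = (1·90.89 − 18.9)/1 = 71.99 mol/min.
Outlet amounts (n = n₀ + Σ ν·ξ):
  D: 298 − 1(90.89) = 207.1
  E: 0 + 1(90.89) − 1(71.99) = 18.9
  G: 0 + 1(71.99) = 71.99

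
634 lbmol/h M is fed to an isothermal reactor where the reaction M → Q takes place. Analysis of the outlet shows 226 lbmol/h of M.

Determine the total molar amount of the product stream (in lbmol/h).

For M: n = n₀ − 1ξ → 226 = 634 − 1ξ, giving ξ = 408 lbmol/h.
Outlet amounts (n = n₀ + ν ξ):
  M: 634 − 1(408) = 226
  Q: 0 + 1(408) = 408
Total out = 226 + 408 = 634 lbmol/h.

634 lbmol/h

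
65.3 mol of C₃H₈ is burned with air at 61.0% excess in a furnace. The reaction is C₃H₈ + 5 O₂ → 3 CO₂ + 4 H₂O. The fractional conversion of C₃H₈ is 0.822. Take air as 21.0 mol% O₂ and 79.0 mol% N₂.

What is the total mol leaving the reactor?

Stoichiometric O₂ = 5 × 65.3 = 326.5 mol; O₂ fed = 326.5 × 1.610 = 525.7 mol.
N₂ fed = 525.7 × 79/21 = 1978 mol.
Fuel reacted = 0.822 × 65.3 → ξ = 53.68 mol.
Outlet (n = n₀ + ν ξ):
  C₃H₈: 65.3 − 1(53.68) = 11.62
  O₂: 525.7 − 5(53.68) = 257.3
  N₂: 1978 (inert)
  CO₂: 0 + 3(53.68) = 161
  H₂O: 0 + 4(53.68) = 214.7
Total out = 11.62 + 257.3 + 1978 + 161 + 214.7 = 2622 mol.

2620 mol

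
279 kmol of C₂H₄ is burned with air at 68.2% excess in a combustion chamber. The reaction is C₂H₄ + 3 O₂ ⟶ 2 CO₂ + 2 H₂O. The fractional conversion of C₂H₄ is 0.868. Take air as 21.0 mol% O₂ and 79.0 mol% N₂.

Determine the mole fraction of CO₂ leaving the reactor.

0.0694

Stoichiometric O₂ = 3 × 279 = 837 kmol; O₂ fed = 837 × 1.682 = 1408 kmol.
N₂ fed = 1408 × 79/21 = 5296 kmol.
Fuel reacted = 0.868 × 279 → ξ = 242.2 kmol.
Outlet (n = n₀ + ν ξ):
  C₂H₄: 279 − 1(242.2) = 36.83
  O₂: 1408 − 3(242.2) = 681.3
  N₂: 5296 (inert)
  CO₂: 0 + 2(242.2) = 484.3
  H₂O: 0 + 2(242.2) = 484.3
Total out = 6983 kmol; y_CO₂ = 484.3 / 6983 = 0.06936.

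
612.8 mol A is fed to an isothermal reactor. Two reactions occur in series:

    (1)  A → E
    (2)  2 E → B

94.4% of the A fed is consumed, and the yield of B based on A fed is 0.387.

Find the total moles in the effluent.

Conversion of A: A consumed = 1ξ₁ = 0.944 × 612.8 → ξ₁ = 578.5 mol.
Yield of B: 1ξ₂ / 612.8 = 0.387 → ξ₂ = 237.2 mol.
Outlet amounts (n = n₀ + Σ ν·ξ):
  A: 612.8 − 1(578.5) = 34.32
  E: 0 + 1(578.5) − 2(237.2) = 104.2
  B: 0 + 1(237.2) = 237.2
Total out = 34.32 + 104.2 + 237.2 = 375.6 mol.

376 mol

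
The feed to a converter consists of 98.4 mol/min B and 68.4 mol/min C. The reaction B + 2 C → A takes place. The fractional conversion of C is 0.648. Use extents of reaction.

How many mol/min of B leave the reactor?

76.2 mol/min

C reacted = 0.648 × 68.4 = 44.32 mol/min; ν_C = −2, so ξ = 44.32/2 = 22.16 mol/min.
Outlet amounts (n = n₀ + ν ξ):
  B: 98.4 − 1(22.16) = 76.24
  C: 68.4 − 2(22.16) = 24.08
  A: 0 + 1(22.16) = 22.16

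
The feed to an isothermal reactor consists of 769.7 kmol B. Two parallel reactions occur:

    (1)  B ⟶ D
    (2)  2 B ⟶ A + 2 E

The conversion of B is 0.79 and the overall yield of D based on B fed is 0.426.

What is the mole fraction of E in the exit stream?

0.308

Yield of D: 1ξ₁ / 769.7 = 0.426 → ξ₁ = 327.9 kmol.
Conversion of B: 1ξ₁ + 2ξ₂ = 0.79 × 769.7 = 608.1 → ξ₂ = 140.1 kmol.
Outlet amounts (n = n₀ + Σ ν·ξ):
  B: 769.7 − 1(327.9) − 2(140.1) = 161.6
  D: 0 + 1(327.9) = 327.9
  A: 0 + 1(140.1) = 140.1
  E: 0 + 2(140.1) = 280.2
Total out = 909.8 kmol; y_E = 280.2 / 909.8 = 0.308.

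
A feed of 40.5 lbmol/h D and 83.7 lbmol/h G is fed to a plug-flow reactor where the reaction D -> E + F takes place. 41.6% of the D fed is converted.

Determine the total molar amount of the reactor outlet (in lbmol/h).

141 lbmol/h

D reacted = 0.416 × 40.5 = 16.85 lbmol/h; ν_D = −1, so ξ = 16.85/1 = 16.85 lbmol/h.
Outlet amounts (n = n₀ + ν ξ):
  D: 40.5 − 1(16.85) = 23.65
  E: 0 + 1(16.85) = 16.85
  F: 0 + 1(16.85) = 16.85
  G: 83.7 (inert)
Total out = 23.65 + 16.85 + 16.85 + 83.7 = 141 lbmol/h.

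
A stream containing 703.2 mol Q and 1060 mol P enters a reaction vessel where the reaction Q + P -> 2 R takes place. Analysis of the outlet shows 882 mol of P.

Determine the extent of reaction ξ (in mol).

For P: n = n₀ − 1ξ → 882 = 1060 − 1ξ, giving ξ = 178 mol.
Outlet amounts (n = n₀ + ν ξ):
  Q: 703.2 − 1(178) = 525.2
  P: 1060 − 1(178) = 882
  R: 0 + 2(178) = 356

ξ = 178 mol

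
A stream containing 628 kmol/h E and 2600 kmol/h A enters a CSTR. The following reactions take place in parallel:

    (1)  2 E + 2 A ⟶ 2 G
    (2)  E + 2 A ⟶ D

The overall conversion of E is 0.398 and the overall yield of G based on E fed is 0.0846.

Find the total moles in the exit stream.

Yield of G: 2ξ₁ / 628 = 0.0846 → ξ₁ = 26.56 kmol/h.
Conversion of E: 2ξ₁ + 1ξ₂ = 0.398 × 628 = 249.9 → ξ₂ = 196.8 kmol/h.
Outlet amounts (n = n₀ + Σ ν·ξ):
  E: 628 − 2(26.56) − 1(196.8) = 378.1
  A: 2600 − 2(26.56) − 2(196.8) = 2153
  G: 0 + 2(26.56) = 53.13
  D: 0 + 1(196.8) = 196.8
Total out = 378.1 + 2153 + 53.13 + 196.8 = 2781 kmol/h.

2780 kmol/h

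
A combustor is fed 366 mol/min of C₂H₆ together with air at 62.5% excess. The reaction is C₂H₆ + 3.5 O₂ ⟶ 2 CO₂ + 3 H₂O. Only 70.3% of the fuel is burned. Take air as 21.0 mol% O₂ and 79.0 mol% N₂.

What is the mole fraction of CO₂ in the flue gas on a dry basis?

Stoichiometric O₂ = 3.5 × 366 = 1281 mol/min; O₂ fed = 1281 × 1.625 = 2082 mol/min.
N₂ fed = 2082 × 79/21 = 7831 mol/min.
Fuel reacted = 0.703 × 366 → ξ = 257.3 mol/min.
Outlet (n = n₀ + ν ξ):
  C₂H₆: 366 − 1(257.3) = 108.7
  O₂: 2082 − 3.5(257.3) = 1181
  N₂: 7831 (inert)
  CO₂: 0 + 2(257.3) = 514.6
  H₂O: 0 + 3(257.3) = 771.9
Dry total = 9635 mol/min; y_CO₂ (dry) = 514.6 / 9635 = 0.05341.

0.0534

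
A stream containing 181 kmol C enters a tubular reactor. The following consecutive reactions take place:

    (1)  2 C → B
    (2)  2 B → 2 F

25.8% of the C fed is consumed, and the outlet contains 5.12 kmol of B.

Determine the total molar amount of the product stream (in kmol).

Conversion of C: C consumed = 2ξ₁ = 0.258 × 181 → ξ₁ = 23.35 kmol.
B balance: n_B = 0 + 1ξ₁ − 2ξ₂ = 5.12 → ξ₂ = (1·23.35 − 5.12)/2 = 9.114 kmol.
Outlet amounts (n = n₀ + Σ ν·ξ):
  C: 181 − 2(23.35) = 134.3
  B: 0 + 1(23.35) − 2(9.114) = 5.12
  F: 0 + 2(9.114) = 18.23
Total out = 134.3 + 5.12 + 18.23 = 157.7 kmol.

158 kmol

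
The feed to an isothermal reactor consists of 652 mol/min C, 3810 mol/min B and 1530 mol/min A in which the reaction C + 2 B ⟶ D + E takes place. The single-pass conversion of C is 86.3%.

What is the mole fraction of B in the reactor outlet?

C reacted = 0.863 × 652 = 562.7 mol/min; ν_C = −1, so ξ = 562.7/1 = 562.7 mol/min.
Outlet amounts (n = n₀ + ν ξ):
  C: 652 − 1(562.7) = 89.32
  B: 3810 − 2(562.7) = 2685
  D: 0 + 1(562.7) = 562.7
  E: 0 + 1(562.7) = 562.7
  A: 1530 (inert)
Total out = 5429 mol/min; y_B = 2685 / 5429 = 0.4945.

0.494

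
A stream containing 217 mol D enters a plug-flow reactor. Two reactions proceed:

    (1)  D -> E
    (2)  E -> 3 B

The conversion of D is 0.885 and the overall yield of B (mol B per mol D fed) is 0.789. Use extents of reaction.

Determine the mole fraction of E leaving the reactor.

Conversion of D: D consumed = 1ξ₁ = 0.885 × 217 → ξ₁ = 192 mol.
Yield of B: 3ξ₂ / 217 = 0.789 → ξ₂ = 57.07 mol.
Outlet amounts (n = n₀ + Σ ν·ξ):
  D: 217 − 1(192) = 24.95
  E: 0 + 1(192) − 1(57.07) = 135
  B: 0 + 3(57.07) = 171.2
Total out = 331.1 mol; y_E = 135 / 331.1 = 0.4076.

0.408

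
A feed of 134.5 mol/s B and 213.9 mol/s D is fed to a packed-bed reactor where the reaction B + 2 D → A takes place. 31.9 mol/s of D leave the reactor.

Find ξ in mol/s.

ξ = 91 mol/s

For D: n = n₀ − 2ξ → 31.9 = 213.9 − 2ξ, giving ξ = 91 mol/s.
Outlet amounts (n = n₀ + ν ξ):
  B: 134.5 − 1(91) = 43.5
  D: 213.9 − 2(91) = 31.9
  A: 0 + 1(91) = 91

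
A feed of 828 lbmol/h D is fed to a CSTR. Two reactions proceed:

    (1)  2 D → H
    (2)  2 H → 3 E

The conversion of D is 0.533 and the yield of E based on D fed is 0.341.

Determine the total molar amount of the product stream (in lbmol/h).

Conversion of D: D consumed = 2ξ₁ = 0.533 × 828 → ξ₁ = 220.7 lbmol/h.
Yield of E: 3ξ₂ / 828 = 0.341 → ξ₂ = 94.12 lbmol/h.
Outlet amounts (n = n₀ + Σ ν·ξ):
  D: 828 − 2(220.7) = 386.7
  H: 0 + 1(220.7) − 2(94.12) = 32.43
  E: 0 + 3(94.12) = 282.3
Total out = 386.7 + 32.43 + 282.3 = 701.5 lbmol/h.

701 lbmol/h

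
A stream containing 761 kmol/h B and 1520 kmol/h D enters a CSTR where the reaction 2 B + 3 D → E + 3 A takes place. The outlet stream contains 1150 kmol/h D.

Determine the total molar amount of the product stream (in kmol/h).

2160 kmol/h

For D: n = n₀ − 3ξ → 1150 = 1520 − 3ξ, giving ξ = 123.3 kmol/h.
Outlet amounts (n = n₀ + ν ξ):
  B: 761 − 2(123.3) = 514.3
  D: 1520 − 3(123.3) = 1150
  E: 0 + 1(123.3) = 123.3
  A: 0 + 3(123.3) = 370
Total out = 514.3 + 1150 + 123.3 + 370 = 2158 kmol/h.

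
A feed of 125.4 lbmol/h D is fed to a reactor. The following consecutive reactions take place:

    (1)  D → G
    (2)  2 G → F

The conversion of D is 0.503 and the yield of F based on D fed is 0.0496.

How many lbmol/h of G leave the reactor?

50.6 lbmol/h

Conversion of D: D consumed = 1ξ₁ = 0.503 × 125.4 → ξ₁ = 63.08 lbmol/h.
Yield of F: 1ξ₂ / 125.4 = 0.0496 → ξ₂ = 6.22 lbmol/h.
Outlet amounts (n = n₀ + Σ ν·ξ):
  D: 125.4 − 1(63.08) = 62.32
  G: 0 + 1(63.08) − 2(6.22) = 50.64
  F: 0 + 1(6.22) = 6.22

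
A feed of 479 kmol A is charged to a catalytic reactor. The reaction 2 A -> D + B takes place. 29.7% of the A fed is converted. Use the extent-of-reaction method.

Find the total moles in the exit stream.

479 kmol

A reacted = 0.297 × 479 = 142.3 kmol; ν_A = −2, so ξ = 142.3/2 = 71.13 kmol.
Outlet amounts (n = n₀ + ν ξ):
  A: 479 − 2(71.13) = 336.7
  D: 0 + 1(71.13) = 71.13
  B: 0 + 1(71.13) = 71.13
Total out = 336.7 + 71.13 + 71.13 = 479 kmol.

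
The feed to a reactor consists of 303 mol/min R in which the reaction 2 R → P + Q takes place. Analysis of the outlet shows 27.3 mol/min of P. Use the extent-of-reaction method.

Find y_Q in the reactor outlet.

0.0901

For P: n = n₀ + 1ξ → 27.3 = 0 + 1ξ, giving ξ = 27.3 mol/min.
Outlet amounts (n = n₀ + ν ξ):
  R: 303 − 2(27.3) = 248.4
  P: 0 + 1(27.3) = 27.3
  Q: 0 + 1(27.3) = 27.3
Total out = 303 mol/min; y_Q = 27.3 / 303 = 0.0901.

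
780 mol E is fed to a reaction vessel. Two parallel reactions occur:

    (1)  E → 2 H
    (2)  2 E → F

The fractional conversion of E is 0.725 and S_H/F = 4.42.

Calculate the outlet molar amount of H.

594 mol

Conversion of E: E consumed = 0.725 × 780 = 565.5 mol = 1ξ₁ + 2ξ₂.
Selectivity: 2ξ₁ / (1ξ₂) = 4.42 → ξ₁ = 2.21 ξ₂.
Substitute: (1·2.21 + 2) ξ₂ = 565.5 → ξ₂ = 134.3 mol, ξ₁ = 296.9 mol.
Outlet amounts (n = n₀ + Σ ν·ξ):
  E: 780 − 1(296.9) − 2(134.3) = 214.5
  H: 0 + 2(296.9) = 593.7
  F: 0 + 1(134.3) = 134.3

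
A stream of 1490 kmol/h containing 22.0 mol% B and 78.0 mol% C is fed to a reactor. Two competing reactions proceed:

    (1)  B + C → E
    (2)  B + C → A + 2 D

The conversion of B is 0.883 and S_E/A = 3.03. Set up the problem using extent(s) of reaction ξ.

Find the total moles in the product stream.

1340 kmol/h

Conversion of B: B consumed = 0.883 × 327.8 = 289.4 kmol/h = 1ξ₁ + 1ξ₂.
Selectivity: 1ξ₁ / (1ξ₂) = 3.03 → ξ₁ = 3.03 ξ₂.
Substitute: (1·3.03 + 1) ξ₂ = 289.4 → ξ₂ = 71.82 kmol/h, ξ₁ = 217.6 kmol/h.
Outlet amounts (n = n₀ + Σ ν·ξ):
  B: 327.8 − 1(217.6) − 1(71.82) = 38.35
  C: 1162 − 1(217.6) − 1(71.82) = 872.8
  E: 0 + 1(217.6) = 217.6
  A: 0 + 1(71.82) = 71.82
  D: 0 + 2(71.82) = 143.6
Total out = 38.35 + 872.8 + 217.6 + 71.82 + 143.6 = 1344 kmol/h.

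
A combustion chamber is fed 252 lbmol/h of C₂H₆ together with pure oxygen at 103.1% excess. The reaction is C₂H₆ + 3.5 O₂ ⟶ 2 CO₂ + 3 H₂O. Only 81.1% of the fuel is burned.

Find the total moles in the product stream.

Stoichiometric O₂ = 3.5 × 252 = 882 lbmol/h; O₂ fed = 882 × 2.031 = 1791 lbmol/h.
Fuel reacted = 0.811 × 252 → ξ = 204.4 lbmol/h.
Outlet (n = n₀ + ν ξ):
  C₂H₆: 252 − 1(204.4) = 47.63
  O₂: 1791 − 3.5(204.4) = 1076
  CO₂: 0 + 2(204.4) = 408.7
  H₂O: 0 + 3(204.4) = 613.1
Total out = 47.63 + 1076 + 408.7 + 613.1 = 2146 lbmol/h.

2150 lbmol/h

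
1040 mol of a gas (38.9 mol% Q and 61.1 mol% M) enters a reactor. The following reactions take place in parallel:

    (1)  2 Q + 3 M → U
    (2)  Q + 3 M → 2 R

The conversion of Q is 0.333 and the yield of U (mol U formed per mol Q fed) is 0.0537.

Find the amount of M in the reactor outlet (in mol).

296 mol

Yield of U: 1ξ₁ / 404.6 = 0.0537 → ξ₁ = 21.72 mol.
Conversion of Q: 2ξ₁ + 1ξ₂ = 0.333 × 404.6 = 134.7 → ξ₂ = 91.27 mol.
Outlet amounts (n = n₀ + Σ ν·ξ):
  Q: 404.6 − 2(21.72) − 1(91.27) = 269.8
  M: 635.4 − 3(21.72) − 3(91.27) = 296.5
  U: 0 + 1(21.72) = 21.72
  R: 0 + 2(91.27) = 182.5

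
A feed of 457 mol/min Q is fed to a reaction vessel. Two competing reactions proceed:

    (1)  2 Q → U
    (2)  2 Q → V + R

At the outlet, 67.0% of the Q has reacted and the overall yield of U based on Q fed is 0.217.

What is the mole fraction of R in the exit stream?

Yield of U: 1ξ₁ / 457 = 0.217 → ξ₁ = 99.17 mol/min.
Conversion of Q: 2ξ₁ + 2ξ₂ = 0.67 × 457 = 306.2 → ξ₂ = 53.93 mol/min.
Outlet amounts (n = n₀ + Σ ν·ξ):
  Q: 457 − 2(99.17) − 2(53.93) = 150.8
  U: 0 + 1(99.17) = 99.17
  V: 0 + 1(53.93) = 53.93
  R: 0 + 1(53.93) = 53.93
Total out = 357.8 mol/min; y_R = 53.93 / 357.8 = 0.1507.

0.151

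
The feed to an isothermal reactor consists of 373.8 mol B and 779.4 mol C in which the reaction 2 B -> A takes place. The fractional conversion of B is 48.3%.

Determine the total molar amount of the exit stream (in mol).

B reacted = 0.483 × 373.8 = 180.5 mol; ν_B = −2, so ξ = 180.5/2 = 90.27 mol.
Outlet amounts (n = n₀ + ν ξ):
  B: 373.8 − 2(90.27) = 193.3
  A: 0 + 1(90.27) = 90.27
  C: 779.4 (inert)
Total out = 193.3 + 90.27 + 779.4 = 1063 mol.

1060 mol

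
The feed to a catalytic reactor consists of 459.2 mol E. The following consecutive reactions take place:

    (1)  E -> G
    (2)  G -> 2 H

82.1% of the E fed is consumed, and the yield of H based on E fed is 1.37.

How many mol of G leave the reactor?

Conversion of E: E consumed = 1ξ₁ = 0.821 × 459.2 → ξ₁ = 377 mol.
Yield of H: 2ξ₂ / 459.2 = 1.37 → ξ₂ = 314.6 mol.
Outlet amounts (n = n₀ + Σ ν·ξ):
  E: 459.2 − 1(377) = 82.2
  G: 0 + 1(377) − 1(314.6) = 62.45
  H: 0 + 2(314.6) = 629.1

62.5 mol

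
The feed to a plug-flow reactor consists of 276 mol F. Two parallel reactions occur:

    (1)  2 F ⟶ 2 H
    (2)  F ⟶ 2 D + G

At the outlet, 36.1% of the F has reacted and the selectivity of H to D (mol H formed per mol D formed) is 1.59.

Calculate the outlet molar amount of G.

23.8 mol

Conversion of F: F consumed = 0.361 × 276 = 99.64 mol = 2ξ₁ + 1ξ₂.
Selectivity: 2ξ₁ / (2ξ₂) = 1.59 → ξ₁ = 1.59 ξ₂.
Substitute: (2·1.59 + 1) ξ₂ = 99.64 → ξ₂ = 23.84 mol, ξ₁ = 37.9 mol.
Outlet amounts (n = n₀ + Σ ν·ξ):
  F: 276 − 2(37.9) − 1(23.84) = 176.4
  H: 0 + 2(37.9) = 75.8
  D: 0 + 2(23.84) = 47.67
  G: 0 + 1(23.84) = 23.84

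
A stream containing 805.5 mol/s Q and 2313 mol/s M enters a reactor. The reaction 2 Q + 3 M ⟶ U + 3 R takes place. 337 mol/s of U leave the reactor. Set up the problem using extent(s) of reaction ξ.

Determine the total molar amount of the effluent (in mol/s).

For U: n = n₀ + 1ξ → 337 = 0 + 1ξ, giving ξ = 337 mol/s.
Outlet amounts (n = n₀ + ν ξ):
  Q: 805.5 − 2(337) = 131.5
  M: 2313 − 3(337) = 1302
  U: 0 + 1(337) = 337
  R: 0 + 3(337) = 1011
Total out = 131.5 + 1302 + 337 + 1011 = 2782 mol/s.

2780 mol/s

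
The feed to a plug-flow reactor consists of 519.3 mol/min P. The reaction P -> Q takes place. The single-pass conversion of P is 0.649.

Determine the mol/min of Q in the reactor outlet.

P reacted = 0.649 × 519.3 = 337 mol/min; ν_P = −1, so ξ = 337/1 = 337 mol/min.
Outlet amounts (n = n₀ + ν ξ):
  P: 519.3 − 1(337) = 182.3
  Q: 0 + 1(337) = 337

337 mol/min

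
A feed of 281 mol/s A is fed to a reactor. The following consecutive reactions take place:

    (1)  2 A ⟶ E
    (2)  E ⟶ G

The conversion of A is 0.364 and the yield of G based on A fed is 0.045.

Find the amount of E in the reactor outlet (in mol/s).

38.5 mol/s

Conversion of A: A consumed = 2ξ₁ = 0.364 × 281 → ξ₁ = 51.14 mol/s.
Yield of G: 1ξ₂ / 281 = 0.045 → ξ₂ = 12.64 mol/s.
Outlet amounts (n = n₀ + Σ ν·ξ):
  A: 281 − 2(51.14) = 178.7
  E: 0 + 1(51.14) − 1(12.64) = 38.5
  G: 0 + 1(12.64) = 12.64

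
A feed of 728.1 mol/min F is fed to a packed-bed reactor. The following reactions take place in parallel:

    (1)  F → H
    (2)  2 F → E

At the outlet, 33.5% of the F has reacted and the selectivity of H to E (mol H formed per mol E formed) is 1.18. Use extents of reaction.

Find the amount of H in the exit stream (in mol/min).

90.5 mol/min

Conversion of F: F consumed = 0.335 × 728.1 = 243.9 mol/min = 1ξ₁ + 2ξ₂.
Selectivity: 1ξ₁ / (1ξ₂) = 1.18 → ξ₁ = 1.18 ξ₂.
Substitute: (1·1.18 + 2) ξ₂ = 243.9 → ξ₂ = 76.7 mol/min, ξ₁ = 90.51 mol/min.
Outlet amounts (n = n₀ + Σ ν·ξ):
  F: 728.1 − 1(90.51) − 2(76.7) = 484.2
  H: 0 + 1(90.51) = 90.51
  E: 0 + 1(76.7) = 76.7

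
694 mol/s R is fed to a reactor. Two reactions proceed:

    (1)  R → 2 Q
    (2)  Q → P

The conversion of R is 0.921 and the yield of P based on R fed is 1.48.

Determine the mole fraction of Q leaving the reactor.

Conversion of R: R consumed = 1ξ₁ = 0.921 × 694 → ξ₁ = 639.2 mol/s.
Yield of P: 1ξ₂ / 694 = 1.48 → ξ₂ = 1027 mol/s.
Outlet amounts (n = n₀ + Σ ν·ξ):
  R: 694 − 1(639.2) = 54.83
  Q: 0 + 2(639.2) − 1(1027) = 251.2
  P: 0 + 1(1027) = 1027
Total out = 1333 mol/s; y_Q = 251.2 / 1333 = 0.1884.

0.188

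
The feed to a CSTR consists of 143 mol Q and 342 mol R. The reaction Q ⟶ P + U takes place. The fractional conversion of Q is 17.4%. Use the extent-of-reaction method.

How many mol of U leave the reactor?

24.9 mol

Q reacted = 0.174 × 143 = 24.88 mol; ν_Q = −1, so ξ = 24.88/1 = 24.88 mol.
Outlet amounts (n = n₀ + ν ξ):
  Q: 143 − 1(24.88) = 118.1
  P: 0 + 1(24.88) = 24.88
  U: 0 + 1(24.88) = 24.88
  R: 342 (inert)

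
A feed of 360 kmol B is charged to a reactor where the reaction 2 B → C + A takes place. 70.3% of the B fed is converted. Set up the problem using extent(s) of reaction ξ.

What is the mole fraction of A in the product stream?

0.351

B reacted = 0.703 × 360 = 253.1 kmol; ν_B = −2, so ξ = 253.1/2 = 126.5 kmol.
Outlet amounts (n = n₀ + ν ξ):
  B: 360 − 2(126.5) = 106.9
  C: 0 + 1(126.5) = 126.5
  A: 0 + 1(126.5) = 126.5
Total out = 360 kmol; y_A = 126.5 / 360 = 0.3515.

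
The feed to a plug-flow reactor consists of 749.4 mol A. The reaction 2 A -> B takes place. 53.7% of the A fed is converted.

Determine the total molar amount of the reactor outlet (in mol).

A reacted = 0.537 × 749.4 = 402.4 mol; ν_A = −2, so ξ = 402.4/2 = 201.2 mol.
Outlet amounts (n = n₀ + ν ξ):
  A: 749.4 − 2(201.2) = 347
  B: 0 + 1(201.2) = 201.2
Total out = 347 + 201.2 = 548.2 mol.

548 mol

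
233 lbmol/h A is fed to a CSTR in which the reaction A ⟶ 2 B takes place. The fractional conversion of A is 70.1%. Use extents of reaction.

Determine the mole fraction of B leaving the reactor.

0.824

A reacted = 0.701 × 233 = 163.3 lbmol/h; ν_A = −1, so ξ = 163.3/1 = 163.3 lbmol/h.
Outlet amounts (n = n₀ + ν ξ):
  A: 233 − 1(163.3) = 69.67
  B: 0 + 2(163.3) = 326.7
Total out = 396.3 lbmol/h; y_B = 326.7 / 396.3 = 0.8242.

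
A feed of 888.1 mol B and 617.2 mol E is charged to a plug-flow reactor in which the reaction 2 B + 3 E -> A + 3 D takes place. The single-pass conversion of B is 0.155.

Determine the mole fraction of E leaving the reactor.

0.286

B reacted = 0.155 × 888.1 = 137.7 mol; ν_B = −2, so ξ = 137.7/2 = 68.83 mol.
Outlet amounts (n = n₀ + ν ξ):
  B: 888.1 − 2(68.83) = 750.4
  E: 617.2 − 3(68.83) = 410.7
  A: 0 + 1(68.83) = 68.83
  D: 0 + 3(68.83) = 206.5
Total out = 1436 mol; y_E = 410.7 / 1436 = 0.2859.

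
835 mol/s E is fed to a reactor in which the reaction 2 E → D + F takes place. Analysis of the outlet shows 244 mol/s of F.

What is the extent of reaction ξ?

For F: n = n₀ + 1ξ → 244 = 0 + 1ξ, giving ξ = 244 mol/s.
Outlet amounts (n = n₀ + ν ξ):
  E: 835 − 2(244) = 347
  D: 0 + 1(244) = 244
  F: 0 + 1(244) = 244

ξ = 244 mol/s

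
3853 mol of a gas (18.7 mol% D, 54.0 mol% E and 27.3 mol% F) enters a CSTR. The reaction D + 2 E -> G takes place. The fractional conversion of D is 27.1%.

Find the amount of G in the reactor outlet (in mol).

195 mol

D reacted = 0.271 × 720.5 = 195.3 mol; ν_D = −1, so ξ = 195.3/1 = 195.3 mol.
Outlet amounts (n = n₀ + ν ξ):
  D: 720.5 − 1(195.3) = 525.3
  E: 2081 − 2(195.3) = 1690
  G: 0 + 1(195.3) = 195.3
  F: 1052 (inert)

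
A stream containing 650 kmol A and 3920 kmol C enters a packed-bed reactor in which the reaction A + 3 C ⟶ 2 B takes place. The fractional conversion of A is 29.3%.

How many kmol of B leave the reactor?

A reacted = 0.293 × 650 = 190.4 kmol; ν_A = −1, so ξ = 190.4/1 = 190.4 kmol.
Outlet amounts (n = n₀ + ν ξ):
  A: 650 − 1(190.4) = 459.6
  C: 3920 − 3(190.4) = 3349
  B: 0 + 2(190.4) = 380.9

381 kmol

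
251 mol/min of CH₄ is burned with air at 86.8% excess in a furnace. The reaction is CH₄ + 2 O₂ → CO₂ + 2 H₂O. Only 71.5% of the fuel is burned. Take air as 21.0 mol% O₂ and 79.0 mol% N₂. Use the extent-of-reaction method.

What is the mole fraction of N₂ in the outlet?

0.748

Stoichiometric O₂ = 2 × 251 = 502 mol/min; O₂ fed = 502 × 1.868 = 937.7 mol/min.
N₂ fed = 937.7 × 79/21 = 3528 mol/min.
Fuel reacted = 0.715 × 251 → ξ = 179.5 mol/min.
Outlet (n = n₀ + ν ξ):
  CH₄: 251 − 1(179.5) = 71.53
  O₂: 937.7 − 2(179.5) = 578.8
  N₂: 3528 (inert)
  CO₂: 0 + 1(179.5) = 179.5
  H₂O: 0 + 2(179.5) = 358.9
Total out = 4716 mol/min; y_N₂ = 3528 / 4716 = 0.748.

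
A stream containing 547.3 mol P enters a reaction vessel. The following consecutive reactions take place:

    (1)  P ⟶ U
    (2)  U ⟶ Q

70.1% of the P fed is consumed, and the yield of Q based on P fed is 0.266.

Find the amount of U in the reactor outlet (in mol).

238 mol

Conversion of P: P consumed = 1ξ₁ = 0.701 × 547.3 → ξ₁ = 383.7 mol.
Yield of Q: 1ξ₂ / 547.3 = 0.266 → ξ₂ = 145.6 mol.
Outlet amounts (n = n₀ + Σ ν·ξ):
  P: 547.3 − 1(383.7) = 163.6
  U: 0 + 1(383.7) − 1(145.6) = 238.1
  Q: 0 + 1(145.6) = 145.6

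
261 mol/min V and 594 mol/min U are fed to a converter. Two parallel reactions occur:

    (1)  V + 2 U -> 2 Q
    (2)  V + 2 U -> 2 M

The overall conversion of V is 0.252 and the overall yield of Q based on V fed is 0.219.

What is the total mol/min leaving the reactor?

789 mol/min

Yield of Q: 2ξ₁ / 261 = 0.219 → ξ₁ = 28.58 mol/min.
Conversion of V: 1ξ₁ + 1ξ₂ = 0.252 × 261 = 65.77 → ξ₂ = 37.19 mol/min.
Outlet amounts (n = n₀ + Σ ν·ξ):
  V: 261 − 1(28.58) − 1(37.19) = 195.2
  U: 594 − 2(28.58) − 2(37.19) = 462.5
  Q: 0 + 2(28.58) = 57.16
  M: 0 + 2(37.19) = 74.39
Total out = 195.2 + 462.5 + 57.16 + 74.39 = 789.2 mol/min.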